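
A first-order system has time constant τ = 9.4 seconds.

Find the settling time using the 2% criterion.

For first-order system, 2% settling time ≈ 4τ = 4 × 9.4 = 37.6 s.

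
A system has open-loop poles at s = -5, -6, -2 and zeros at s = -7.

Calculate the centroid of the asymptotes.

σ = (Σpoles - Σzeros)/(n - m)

σ = (Σpoles - Σzeros)/(n - m) = (-13 - (-7))/(3 - 1) = -6/2 = -3.0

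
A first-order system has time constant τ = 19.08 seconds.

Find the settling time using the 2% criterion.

For first-order system, 2% settling time ≈ 4τ = 4 × 19.08 = 76.32 s.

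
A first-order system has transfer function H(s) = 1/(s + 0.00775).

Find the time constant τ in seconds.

For H(s) = 1/(s + 1/τ), the pole is at -1/τ = -0.00775, so τ = 1/0.00775 = 129 s.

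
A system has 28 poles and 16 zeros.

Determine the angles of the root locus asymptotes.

n - m = 28 - 16 = 12. Angles: θk = (2k + 1)·180°/12 = 15°, 45°, 75°, 105°, 135°, 165°, 195°, 225°, 255°, 285°, 315°, 345°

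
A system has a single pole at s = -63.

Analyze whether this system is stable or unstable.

Pole at s = -63 is in the left half-plane. Stable.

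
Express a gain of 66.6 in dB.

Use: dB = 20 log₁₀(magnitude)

dB = 20 log₁₀(66.6) = 36.5 dB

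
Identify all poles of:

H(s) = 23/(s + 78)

Pole is where denominator = 0: s + 78 = 0, so s = -78.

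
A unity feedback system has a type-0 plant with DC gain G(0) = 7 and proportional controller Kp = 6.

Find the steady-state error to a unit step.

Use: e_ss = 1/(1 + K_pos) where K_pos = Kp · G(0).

K_pos = Kp · G(0) = 6 × 7 = 42. e_ss = 1/(1 + 42) = 0.0233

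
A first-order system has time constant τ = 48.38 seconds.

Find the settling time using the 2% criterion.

For first-order system, 2% settling time ≈ 4τ = 4 × 48.38 = 193.52 s.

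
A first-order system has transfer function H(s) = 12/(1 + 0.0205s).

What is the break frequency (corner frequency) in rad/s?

Corner frequency = 1/τ = 1/0.0205 = 48.78 rad/s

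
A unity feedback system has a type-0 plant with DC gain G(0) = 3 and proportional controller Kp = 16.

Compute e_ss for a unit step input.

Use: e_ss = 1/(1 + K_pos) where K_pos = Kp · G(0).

K_pos = Kp · G(0) = 16 × 3 = 48. e_ss = 1/(1 + 48) = 0.0204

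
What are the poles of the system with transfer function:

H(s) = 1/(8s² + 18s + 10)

Discriminant = 18² - 4×8×10 = 324 - 320 = 4 > 0, so two distinct real poles. Using quadratic formula: s = (-18 ± √4)/(2×8) = (-18 ± √4)/16, with √4 = 2. s₁ = -16/16 = -1, s₂ = -20/16 = -1.25. Poles: s₁ = -1, s₂ = -1.25.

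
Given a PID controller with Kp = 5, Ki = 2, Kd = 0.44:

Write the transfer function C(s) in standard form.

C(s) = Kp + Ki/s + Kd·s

Substituting values: C(s) = 5 + 2/s + 0.44s = (0.44s² + 5s + 2)/s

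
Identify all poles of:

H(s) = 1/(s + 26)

Pole is where denominator = 0: s + 26 = 0, so s = -26.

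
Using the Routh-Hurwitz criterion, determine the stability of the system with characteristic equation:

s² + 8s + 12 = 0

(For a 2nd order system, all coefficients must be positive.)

Coefficients: 1, 8, 12. All positive, so system is stable.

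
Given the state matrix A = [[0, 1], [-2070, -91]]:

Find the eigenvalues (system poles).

det(A - λI) = λ² - (-91)λ + 2070 = (λ - (-45))(λ - (-46)). Eigenvalues: -45, -46.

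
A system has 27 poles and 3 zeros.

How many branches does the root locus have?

Root locus has n branches where n = number of poles = 27.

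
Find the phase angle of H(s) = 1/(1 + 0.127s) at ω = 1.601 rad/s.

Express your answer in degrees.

Phase = -arctan(ωτ) = -arctan(1.601 × 0.127) = -11.5°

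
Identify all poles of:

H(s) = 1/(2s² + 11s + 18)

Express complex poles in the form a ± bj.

Discriminant = 11² - 4×2×18 = 121 - 144 = -23 < 0, so the poles are a complex conjugate pair s = (-11 ± j√23)/(2×2). Real part = -11/(2×2) = -11/4 = -2.75; imaginary part = ±√23/(2×2) ≈ 1.1990. Poles: s = -2.75 ± 1.1990j.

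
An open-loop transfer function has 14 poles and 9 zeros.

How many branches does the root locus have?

Root locus has n branches where n = number of poles = 14.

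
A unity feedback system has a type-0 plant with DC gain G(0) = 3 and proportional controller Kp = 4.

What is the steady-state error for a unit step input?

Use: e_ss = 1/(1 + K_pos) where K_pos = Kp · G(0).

K_pos = Kp · G(0) = 4 × 3 = 12. e_ss = 1/(1 + 12) = 0.0769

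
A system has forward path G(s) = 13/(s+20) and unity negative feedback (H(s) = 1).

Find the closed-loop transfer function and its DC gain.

T(s) = G/(1+GH) = [13/(s+20)] / [1 + 13/(s+20)] = 13/(s+20+13) = 13/(s+33). DC gain = 13/33 = 0.3939.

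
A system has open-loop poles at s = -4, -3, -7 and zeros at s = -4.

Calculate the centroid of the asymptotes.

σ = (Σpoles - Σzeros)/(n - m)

σ = (Σpoles - Σzeros)/(n - m) = (-14 - (-4))/(3 - 1) = -10/2 = -5.0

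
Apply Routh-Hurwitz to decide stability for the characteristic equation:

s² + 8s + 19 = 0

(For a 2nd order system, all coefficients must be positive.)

Coefficients: 1, 8, 19. All positive, so system is stable.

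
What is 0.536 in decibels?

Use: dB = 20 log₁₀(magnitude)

dB = 20 log₁₀(0.536) = -5.4 dB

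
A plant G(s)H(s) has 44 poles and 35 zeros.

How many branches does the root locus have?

Root locus has n branches where n = number of poles = 44.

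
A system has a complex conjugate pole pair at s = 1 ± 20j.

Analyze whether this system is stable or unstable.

Real part of poles is 1 (> 0, right half-plane). Unstable.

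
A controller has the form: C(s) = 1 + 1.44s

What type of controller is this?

This is a Proportional-Derivative (PD) controller.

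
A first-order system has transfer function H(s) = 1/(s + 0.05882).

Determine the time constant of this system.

For H(s) = 1/(s + 1/τ), the pole is at -1/τ = -0.05882, so τ = 1/0.05882 = 17 s.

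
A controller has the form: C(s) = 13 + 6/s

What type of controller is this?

This is a Proportional-Integral (PI) controller.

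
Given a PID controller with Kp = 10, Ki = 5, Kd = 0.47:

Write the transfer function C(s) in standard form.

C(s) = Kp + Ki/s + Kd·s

Substituting values: C(s) = 10 + 5/s + 0.47s = (0.47s² + 10s + 5)/s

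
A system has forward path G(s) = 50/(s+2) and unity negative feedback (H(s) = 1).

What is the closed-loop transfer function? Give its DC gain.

T(s) = G/(1+GH) = [50/(s+2)] / [1 + 50/(s+2)] = 50/(s+2+50) = 50/(s+52). DC gain = 50/52 = 0.9615.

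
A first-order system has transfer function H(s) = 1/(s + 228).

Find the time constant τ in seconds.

For H(s) = 1/(s + 1/τ), the pole is at -1/τ = -228, so τ = 1/228 = 0.0044 s.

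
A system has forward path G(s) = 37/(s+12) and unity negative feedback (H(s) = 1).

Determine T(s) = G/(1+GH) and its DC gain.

T(s) = G/(1+GH) = [37/(s+12)] / [1 + 37/(s+12)] = 37/(s+12+37) = 37/(s+49). DC gain = 37/49 = 0.7551.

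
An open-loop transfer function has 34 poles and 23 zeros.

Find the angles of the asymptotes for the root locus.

n - m = 34 - 23 = 11. Angles: θk = (2k + 1)·180°/11 = 16.36°, 49.09°, 81.82°, 114.55°, 147.27°, 180°, 212.73°, 245.45°, 278.18°, 310.91°, 343.64°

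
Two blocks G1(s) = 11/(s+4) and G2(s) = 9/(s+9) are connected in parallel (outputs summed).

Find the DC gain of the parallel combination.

Parallel: G_eq = G1 + G2. DC gain = G1(0) + G2(0) = 11/4 + 9/9 = 2.75 + 1 = 3.75.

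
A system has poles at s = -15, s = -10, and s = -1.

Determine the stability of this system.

All poles are in the left half-plane. System is stable.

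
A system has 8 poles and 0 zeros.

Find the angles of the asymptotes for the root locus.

n - m = 8 - 0 = 8. Angles: θk = (2k + 1)·180°/8 = 22.5°, 67.5°, 112.5°, 157.5°, 202.5°, 247.5°, 292.5°, 337.5°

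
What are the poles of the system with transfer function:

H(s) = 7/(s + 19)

Pole is where denominator = 0: s + 19 = 0, so s = -19.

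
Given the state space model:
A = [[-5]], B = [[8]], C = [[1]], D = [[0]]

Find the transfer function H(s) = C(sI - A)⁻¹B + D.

(sI - A)⁻¹ = 1/(s + 5). H(s) = 1 × 8/(s + 5) + 0 = 8/(s + 5).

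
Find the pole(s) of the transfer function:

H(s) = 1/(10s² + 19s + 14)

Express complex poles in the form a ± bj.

Discriminant = 19² - 4×10×14 = 361 - 560 = -199 < 0, so the poles are a complex conjugate pair s = (-19 ± j√199)/(2×10). Real part = -19/(2×10) = -19/20 = -0.95; imaginary part = ±√199/(2×10) ≈ 0.7053. Poles: s = -0.95 ± 0.7053j.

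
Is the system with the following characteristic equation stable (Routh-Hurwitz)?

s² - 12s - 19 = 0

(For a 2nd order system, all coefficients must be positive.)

Coefficients: 1, -12, -19. b=-12, c=-19 not positive, so system is unstable.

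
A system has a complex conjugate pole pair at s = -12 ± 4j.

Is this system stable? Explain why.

Real part of poles is -12 (< 0, left half-plane). Stable.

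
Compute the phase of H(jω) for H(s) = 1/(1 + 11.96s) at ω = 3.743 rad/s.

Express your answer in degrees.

Phase = -arctan(ωτ) = -arctan(3.743 × 11.96) = -88.7°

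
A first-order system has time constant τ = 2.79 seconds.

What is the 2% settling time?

For first-order system, 2% settling time ≈ 4τ = 4 × 2.79 = 11.16 s.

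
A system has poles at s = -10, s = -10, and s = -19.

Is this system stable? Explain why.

All poles are in the left half-plane. System is stable.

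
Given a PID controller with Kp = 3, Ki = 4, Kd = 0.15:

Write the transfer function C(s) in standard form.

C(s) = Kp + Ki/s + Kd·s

Substituting values: C(s) = 3 + 4/s + 0.15s = (0.15s² + 3s + 4)/s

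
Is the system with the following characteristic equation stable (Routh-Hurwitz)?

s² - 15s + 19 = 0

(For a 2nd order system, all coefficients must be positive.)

Coefficients: 1, -15, 19. b=-15 not positive, so system is unstable.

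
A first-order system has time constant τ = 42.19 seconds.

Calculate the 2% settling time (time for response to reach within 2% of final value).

For first-order system, 2% settling time ≈ 4τ = 4 × 42.19 = 168.76 s.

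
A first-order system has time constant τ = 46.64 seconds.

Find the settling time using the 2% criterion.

For first-order system, 2% settling time ≈ 4τ = 4 × 46.64 = 186.56 s.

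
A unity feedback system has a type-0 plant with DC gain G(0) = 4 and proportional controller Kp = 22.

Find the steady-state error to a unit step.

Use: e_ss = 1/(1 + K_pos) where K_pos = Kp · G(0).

K_pos = Kp · G(0) = 22 × 4 = 88. e_ss = 1/(1 + 88) = 0.0112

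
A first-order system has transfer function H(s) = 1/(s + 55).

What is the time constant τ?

For H(s) = 1/(s + 1/τ), the pole is at -1/τ = -55, so τ = 1/55 = 0.0182 s.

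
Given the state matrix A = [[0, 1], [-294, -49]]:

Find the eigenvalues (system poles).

det(A - λI) = λ² - (-49)λ + 294 = (λ - (-42))(λ - (-7)). Eigenvalues: -42, -7.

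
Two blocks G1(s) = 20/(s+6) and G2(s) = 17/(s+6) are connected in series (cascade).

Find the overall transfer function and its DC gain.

Series: multiply transfer functions. G_eq = 20/(s+6) × 17/(s+6) = 340/((s+6)(s+6)). DC gain = 340/(6×6) = 9.4444.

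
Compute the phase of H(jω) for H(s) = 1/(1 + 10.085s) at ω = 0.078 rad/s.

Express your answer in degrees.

Phase = -arctan(ωτ) = -arctan(0.078 × 10.085) = -38.2°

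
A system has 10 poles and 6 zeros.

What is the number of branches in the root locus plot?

Root locus has n branches where n = number of poles = 10.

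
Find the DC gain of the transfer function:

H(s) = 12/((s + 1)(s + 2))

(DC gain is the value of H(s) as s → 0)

DC gain = H(0) = 12/(1 × 2) = 12/2 = 6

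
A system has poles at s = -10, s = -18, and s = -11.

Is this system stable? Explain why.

All poles are in the left half-plane. System is stable.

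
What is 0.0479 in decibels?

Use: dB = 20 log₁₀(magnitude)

dB = 20 log₁₀(0.0479) = -26.4 dB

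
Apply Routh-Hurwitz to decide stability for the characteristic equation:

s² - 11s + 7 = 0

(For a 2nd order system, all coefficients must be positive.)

Coefficients: 1, -11, 7. b=-11 not positive, so system is unstable.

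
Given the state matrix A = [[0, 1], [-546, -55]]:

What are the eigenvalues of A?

det(A - λI) = λ² - (-55)λ + 546 = (λ - (-13))(λ - (-42)). Eigenvalues: -13, -42.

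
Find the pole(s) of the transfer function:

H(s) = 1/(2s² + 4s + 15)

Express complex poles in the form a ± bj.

Discriminant = 4² - 4×2×15 = 16 - 120 = -104 < 0, so the poles are a complex conjugate pair s = (-4 ± j√104)/(2×2). Real part = -4/(2×2) = -4/4 = -1; imaginary part = ±√104/(2×2) ≈ 2.5495. Poles: s = -1 ± 2.5495j.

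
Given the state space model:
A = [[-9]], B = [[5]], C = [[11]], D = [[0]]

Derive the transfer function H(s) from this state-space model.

(sI - A)⁻¹ = 1/(s + 9). H(s) = 11 × 5/(s + 9) + 0 = 55/(s + 9).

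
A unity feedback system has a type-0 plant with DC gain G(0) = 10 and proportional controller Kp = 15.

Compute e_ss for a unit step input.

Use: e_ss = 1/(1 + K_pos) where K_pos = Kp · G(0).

K_pos = Kp · G(0) = 15 × 10 = 150. e_ss = 1/(1 + 150) = 0.0066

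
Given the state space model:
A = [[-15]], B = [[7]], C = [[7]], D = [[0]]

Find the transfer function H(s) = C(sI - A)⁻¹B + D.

(sI - A)⁻¹ = 1/(s + 15). H(s) = 7 × 7/(s + 15) + 0 = 49/(s + 15).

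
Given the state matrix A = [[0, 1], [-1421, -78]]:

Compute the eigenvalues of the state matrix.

det(A - λI) = λ² - (-78)λ + 1421 = (λ - (-49))(λ - (-29)). Eigenvalues: -49, -29.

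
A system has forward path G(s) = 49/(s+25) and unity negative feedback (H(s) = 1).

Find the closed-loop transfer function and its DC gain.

T(s) = G/(1+GH) = [49/(s+25)] / [1 + 49/(s+25)] = 49/(s+25+49) = 49/(s+74). DC gain = 49/74 = 0.6622.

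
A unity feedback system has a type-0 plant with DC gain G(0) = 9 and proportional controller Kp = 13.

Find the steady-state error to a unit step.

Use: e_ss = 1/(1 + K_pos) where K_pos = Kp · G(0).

K_pos = Kp · G(0) = 13 × 9 = 117. e_ss = 1/(1 + 117) = 0.0085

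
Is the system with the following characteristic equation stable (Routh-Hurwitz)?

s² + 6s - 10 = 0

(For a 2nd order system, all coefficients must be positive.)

Coefficients: 1, 6, -10. c=-10 not positive, so system is unstable.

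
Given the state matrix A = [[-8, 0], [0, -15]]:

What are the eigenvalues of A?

For diagonal matrix, eigenvalues are diagonal entries: λ₁ = -8, λ₂ = -15.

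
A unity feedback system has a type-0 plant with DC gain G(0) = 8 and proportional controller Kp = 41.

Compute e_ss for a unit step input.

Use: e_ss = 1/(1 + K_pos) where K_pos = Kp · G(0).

K_pos = Kp · G(0) = 41 × 8 = 328. e_ss = 1/(1 + 328) = 0.0030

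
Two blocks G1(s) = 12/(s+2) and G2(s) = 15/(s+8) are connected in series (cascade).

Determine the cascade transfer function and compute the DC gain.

Series: multiply transfer functions. G_eq = 12/(s+2) × 15/(s+8) = 180/((s+2)(s+8)). DC gain = 180/(2×8) = 11.25.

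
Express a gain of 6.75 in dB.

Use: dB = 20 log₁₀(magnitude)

dB = 20 log₁₀(6.75) = 16.6 dB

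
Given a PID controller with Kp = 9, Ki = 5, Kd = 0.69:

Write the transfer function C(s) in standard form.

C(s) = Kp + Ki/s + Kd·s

Substituting values: C(s) = 9 + 5/s + 0.69s = (0.69s² + 9s + 5)/s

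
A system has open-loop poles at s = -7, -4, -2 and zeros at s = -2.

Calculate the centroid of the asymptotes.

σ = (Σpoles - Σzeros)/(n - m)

σ = (Σpoles - Σzeros)/(n - m) = (-13 - (-2))/(3 - 1) = -11/2 = -5.5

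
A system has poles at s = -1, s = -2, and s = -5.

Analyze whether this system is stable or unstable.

All poles are in the left half-plane. System is stable.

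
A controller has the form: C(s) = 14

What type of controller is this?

This is a Proportional (P) controller.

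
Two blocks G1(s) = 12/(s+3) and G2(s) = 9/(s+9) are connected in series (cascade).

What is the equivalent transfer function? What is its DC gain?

Series: multiply transfer functions. G_eq = 12/(s+3) × 9/(s+9) = 108/((s+3)(s+9)). DC gain = 108/(3×9) = 4.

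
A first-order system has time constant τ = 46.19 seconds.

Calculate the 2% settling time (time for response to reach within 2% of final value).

For first-order system, 2% settling time ≈ 4τ = 4 × 46.19 = 184.76 s.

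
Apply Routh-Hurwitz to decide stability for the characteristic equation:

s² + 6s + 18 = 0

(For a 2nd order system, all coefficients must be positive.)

Coefficients: 1, 6, 18. All positive, so system is stable.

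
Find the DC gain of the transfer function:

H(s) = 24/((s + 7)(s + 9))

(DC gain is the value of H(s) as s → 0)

DC gain = H(0) = 24/(7 × 9) = 24/63 = 0.3810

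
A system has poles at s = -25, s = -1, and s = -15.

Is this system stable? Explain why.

All poles are in the left half-plane. System is stable.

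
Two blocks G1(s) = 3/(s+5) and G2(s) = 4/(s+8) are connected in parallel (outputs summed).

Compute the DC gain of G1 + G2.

Parallel: G_eq = G1 + G2. DC gain = G1(0) + G2(0) = 3/5 + 4/8 = 0.6 + 0.5 = 1.1.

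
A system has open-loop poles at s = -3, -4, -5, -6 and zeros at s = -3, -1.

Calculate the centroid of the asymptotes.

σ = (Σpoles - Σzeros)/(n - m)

σ = (Σpoles - Σzeros)/(n - m) = (-18 - (-4))/(4 - 2) = -14/2 = -7.0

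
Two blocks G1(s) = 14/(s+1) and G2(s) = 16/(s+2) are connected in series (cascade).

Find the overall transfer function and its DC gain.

Series: multiply transfer functions. G_eq = 14/(s+1) × 16/(s+2) = 224/((s+1)(s+2)). DC gain = 224/(1×2) = 112.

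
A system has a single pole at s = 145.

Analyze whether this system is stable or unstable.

Pole at s = 145 is in the right half-plane. Unstable.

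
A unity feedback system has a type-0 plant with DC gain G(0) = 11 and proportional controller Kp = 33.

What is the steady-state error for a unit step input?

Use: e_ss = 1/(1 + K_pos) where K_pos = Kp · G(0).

K_pos = Kp · G(0) = 33 × 11 = 363. e_ss = 1/(1 + 363) = 0.0027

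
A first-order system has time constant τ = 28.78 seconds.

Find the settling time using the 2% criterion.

For first-order system, 2% settling time ≈ 4τ = 4 × 28.78 = 115.12 s.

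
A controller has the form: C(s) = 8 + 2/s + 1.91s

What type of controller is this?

This is a Proportional-Integral-Derivative (PID) controller.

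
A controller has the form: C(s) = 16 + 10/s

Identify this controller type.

This is a Proportional-Integral (PI) controller.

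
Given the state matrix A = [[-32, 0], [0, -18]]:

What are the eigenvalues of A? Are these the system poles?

For diagonal matrix, eigenvalues are diagonal entries: λ₁ = -32, λ₂ = -18. Eigenvalues of A = system poles.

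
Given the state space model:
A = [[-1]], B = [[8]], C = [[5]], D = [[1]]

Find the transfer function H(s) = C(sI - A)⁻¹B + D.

(sI - A)⁻¹ = 1/(s + 1). H(s) = 5×8/(s + 1) + 1 = (s + 41)/(s + 1).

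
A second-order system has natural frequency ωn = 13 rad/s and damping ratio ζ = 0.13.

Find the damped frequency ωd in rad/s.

ωd = ωn√(1 - ζ²) = 13√(1 - 0.13²) = 12.89 rad/s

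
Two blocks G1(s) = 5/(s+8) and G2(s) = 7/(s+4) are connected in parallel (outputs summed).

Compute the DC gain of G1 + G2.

Parallel: G_eq = G1 + G2. DC gain = G1(0) + G2(0) = 5/8 + 7/4 = 0.625 + 1.75 = 2.375.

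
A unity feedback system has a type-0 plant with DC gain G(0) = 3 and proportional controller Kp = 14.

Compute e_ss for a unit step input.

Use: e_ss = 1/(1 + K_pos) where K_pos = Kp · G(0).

K_pos = Kp · G(0) = 14 × 3 = 42. e_ss = 1/(1 + 42) = 0.0233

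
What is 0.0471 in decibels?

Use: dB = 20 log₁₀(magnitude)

dB = 20 log₁₀(0.0471) = -26.5 dB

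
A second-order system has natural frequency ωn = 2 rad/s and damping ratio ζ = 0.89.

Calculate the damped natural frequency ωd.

ωd = ωn√(1 - ζ²) = 2√(1 - 0.89²) = 0.91 rad/s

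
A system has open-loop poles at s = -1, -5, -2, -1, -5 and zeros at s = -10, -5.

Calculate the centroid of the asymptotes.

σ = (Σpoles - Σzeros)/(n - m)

σ = (Σpoles - Σzeros)/(n - m) = (-14 - (-15))/(5 - 2) = 1/3 = 0.33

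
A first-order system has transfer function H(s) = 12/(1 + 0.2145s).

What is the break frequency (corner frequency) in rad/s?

Corner frequency = 1/τ = 1/0.2145 = 4.662 rad/s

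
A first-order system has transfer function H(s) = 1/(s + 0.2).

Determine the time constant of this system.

For H(s) = 1/(s + 1/τ), the pole is at -1/τ = -0.2, so τ = 1/0.2 = 5 s.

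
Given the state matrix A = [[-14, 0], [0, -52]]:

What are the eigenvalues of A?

For diagonal matrix, eigenvalues are diagonal entries: λ₁ = -14, λ₂ = -52.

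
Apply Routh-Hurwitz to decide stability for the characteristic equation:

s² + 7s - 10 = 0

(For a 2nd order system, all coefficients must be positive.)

Coefficients: 1, 7, -10. c=-10 not positive, so system is unstable.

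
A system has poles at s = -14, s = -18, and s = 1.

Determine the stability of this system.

Pole(s) at s = 1 are not in the left half-plane. System is unstable.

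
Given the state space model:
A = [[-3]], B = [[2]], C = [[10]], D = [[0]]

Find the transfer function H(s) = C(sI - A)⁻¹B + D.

(sI - A)⁻¹ = 1/(s + 3). H(s) = 10 × 2/(s + 3) + 0 = 20/(s + 3).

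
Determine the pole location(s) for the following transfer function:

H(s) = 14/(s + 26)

Pole is where denominator = 0: s + 26 = 0, so s = -26.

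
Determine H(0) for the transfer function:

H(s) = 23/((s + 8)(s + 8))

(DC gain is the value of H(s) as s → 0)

DC gain = H(0) = 23/(8 × 8) = 23/64 = 0.359375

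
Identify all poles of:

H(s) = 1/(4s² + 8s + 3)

Discriminant = 8² - 4×4×3 = 64 - 48 = 16 > 0, so two distinct real poles. Using quadratic formula: s = (-8 ± √16)/(2×4) = (-8 ± √16)/8, with √16 = 4. s₁ = -4/8 = -0.5, s₂ = -12/8 = -1.5. Poles: s₁ = -0.5, s₂ = -1.5.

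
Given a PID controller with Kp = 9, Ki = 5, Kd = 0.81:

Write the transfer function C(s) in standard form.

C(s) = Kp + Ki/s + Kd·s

Substituting values: C(s) = 9 + 5/s + 0.81s = (0.81s² + 9s + 5)/s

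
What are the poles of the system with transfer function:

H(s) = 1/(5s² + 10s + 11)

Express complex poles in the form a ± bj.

Discriminant = 10² - 4×5×11 = 100 - 220 = -120 < 0, so the poles are a complex conjugate pair s = (-10 ± j√120)/(2×5). Real part = -10/(2×5) = -10/10 = -1; imaginary part = ±√120/(2×5) ≈ 1.0954. Poles: s = -1 ± 1.0954j.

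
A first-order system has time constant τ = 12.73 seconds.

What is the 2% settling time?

For first-order system, 2% settling time ≈ 4τ = 4 × 12.73 = 50.92 s.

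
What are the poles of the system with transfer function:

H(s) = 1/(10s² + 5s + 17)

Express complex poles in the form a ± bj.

Discriminant = 5² - 4×10×17 = 25 - 680 = -655 < 0, so the poles are a complex conjugate pair s = (-5 ± j√655)/(2×10). Real part = -5/(2×10) = -5/20 = -0.25; imaginary part = ±√655/(2×10) ≈ 1.2796. Poles: s = -0.25 ± 1.2796j.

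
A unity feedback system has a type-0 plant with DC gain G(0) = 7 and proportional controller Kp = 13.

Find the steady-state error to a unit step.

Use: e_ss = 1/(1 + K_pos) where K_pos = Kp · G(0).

K_pos = Kp · G(0) = 13 × 7 = 91. e_ss = 1/(1 + 91) = 0.0109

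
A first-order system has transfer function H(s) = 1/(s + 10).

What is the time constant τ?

For H(s) = 1/(s + 1/τ), the pole is at -1/τ = -10, so τ = 1/10 = 0.1 s.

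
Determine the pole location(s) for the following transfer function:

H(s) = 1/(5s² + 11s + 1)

Discriminant = 11² - 4×5×1 = 121 - 20 = 101 > 0, so two distinct real poles. Using quadratic formula: s = (-11 ± √101)/(2×5) = (-11 ± √101)/10, with √101 ≈ 10.0499. s₁ ≈ -0.0950, s₂ ≈ -2.1050. Poles: s₁ = -0.0950, s₂ = -2.1050.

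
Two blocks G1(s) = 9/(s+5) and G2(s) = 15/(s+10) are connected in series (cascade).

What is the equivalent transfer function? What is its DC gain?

Series: multiply transfer functions. G_eq = 9/(s+5) × 15/(s+10) = 135/((s+5)(s+10)). DC gain = 135/(5×10) = 2.7.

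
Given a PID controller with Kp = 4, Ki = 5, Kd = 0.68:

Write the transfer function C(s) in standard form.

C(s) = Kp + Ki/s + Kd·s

Substituting values: C(s) = 4 + 5/s + 0.68s = (0.68s² + 4s + 5)/s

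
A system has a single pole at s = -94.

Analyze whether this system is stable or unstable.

Pole at s = -94 is in the left half-plane. Stable.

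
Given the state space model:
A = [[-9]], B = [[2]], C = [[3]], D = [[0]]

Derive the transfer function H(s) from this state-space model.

(sI - A)⁻¹ = 1/(s + 9). H(s) = 3 × 2/(s + 9) + 0 = 6/(s + 9).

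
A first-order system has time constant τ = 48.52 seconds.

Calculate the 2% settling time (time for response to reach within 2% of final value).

For first-order system, 2% settling time ≈ 4τ = 4 × 48.52 = 194.08 s.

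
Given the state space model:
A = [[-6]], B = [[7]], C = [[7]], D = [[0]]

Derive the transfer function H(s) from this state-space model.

(sI - A)⁻¹ = 1/(s + 6). H(s) = 7 × 7/(s + 6) + 0 = 49/(s + 6).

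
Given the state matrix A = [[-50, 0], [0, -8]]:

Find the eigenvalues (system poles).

For diagonal matrix, eigenvalues are diagonal entries: λ₁ = -50, λ₂ = -8.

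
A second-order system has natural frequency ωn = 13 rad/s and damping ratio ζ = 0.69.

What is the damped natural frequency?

ωd = ωn√(1 - ζ²) = 13√(1 - 0.69²) = 9.41 rad/s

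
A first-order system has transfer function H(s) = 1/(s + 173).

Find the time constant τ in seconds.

For H(s) = 1/(s + 1/τ), the pole is at -1/τ = -173, so τ = 1/173 = 0.0058 s.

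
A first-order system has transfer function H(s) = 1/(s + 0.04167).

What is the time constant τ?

For H(s) = 1/(s + 1/τ), the pole is at -1/τ = -0.04167, so τ = 1/0.04167 = 24 s.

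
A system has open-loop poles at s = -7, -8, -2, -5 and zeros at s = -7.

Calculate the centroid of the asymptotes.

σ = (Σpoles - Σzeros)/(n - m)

σ = (Σpoles - Σzeros)/(n - m) = (-22 - (-7))/(4 - 1) = -15/3 = -5.0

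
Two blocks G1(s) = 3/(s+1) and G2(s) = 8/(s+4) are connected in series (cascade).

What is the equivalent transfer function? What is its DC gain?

Series: multiply transfer functions. G_eq = 3/(s+1) × 8/(s+4) = 24/((s+1)(s+4)). DC gain = 24/(1×4) = 6.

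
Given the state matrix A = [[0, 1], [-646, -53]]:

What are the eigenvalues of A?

det(A - λI) = λ² - (-53)λ + 646 = (λ - (-19))(λ - (-34)). Eigenvalues: -19, -34.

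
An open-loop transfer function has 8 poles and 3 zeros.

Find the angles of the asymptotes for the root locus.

n - m = 8 - 3 = 5. Angles: θk = (2k + 1)·180°/5 = 36°, 108°, 180°, 252°, 324°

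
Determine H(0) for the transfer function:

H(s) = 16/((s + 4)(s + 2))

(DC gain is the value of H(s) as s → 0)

DC gain = H(0) = 16/(4 × 2) = 16/8 = 2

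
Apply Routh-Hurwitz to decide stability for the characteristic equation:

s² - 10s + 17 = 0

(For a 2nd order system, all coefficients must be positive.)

Coefficients: 1, -10, 17. b=-10 not positive, so system is unstable.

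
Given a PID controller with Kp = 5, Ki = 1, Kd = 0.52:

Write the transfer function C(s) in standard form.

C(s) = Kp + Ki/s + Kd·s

Substituting values: C(s) = 5 + 1/s + 0.52s = (0.52s² + 5s + 1)/s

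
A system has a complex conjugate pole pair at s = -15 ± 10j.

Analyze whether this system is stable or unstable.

Real part of poles is -15 (< 0, left half-plane). Stable.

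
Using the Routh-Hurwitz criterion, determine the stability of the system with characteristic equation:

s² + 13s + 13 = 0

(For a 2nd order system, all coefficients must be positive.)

Coefficients: 1, 13, 13. All positive, so system is stable.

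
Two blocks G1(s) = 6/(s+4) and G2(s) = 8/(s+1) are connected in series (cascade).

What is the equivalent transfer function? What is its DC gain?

Series: multiply transfer functions. G_eq = 6/(s+4) × 8/(s+1) = 48/((s+4)(s+1)). DC gain = 48/(4×1) = 12.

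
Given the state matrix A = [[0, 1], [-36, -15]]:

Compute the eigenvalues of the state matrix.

det(A - λI) = λ² - (-15)λ + 36 = (λ - (-3))(λ - (-12)). Eigenvalues: -3, -12.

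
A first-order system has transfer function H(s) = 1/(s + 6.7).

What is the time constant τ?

For H(s) = 1/(s + 1/τ), the pole is at -1/τ = -6.7, so τ = 1/6.7 = 0.1493 s.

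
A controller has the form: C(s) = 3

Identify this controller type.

This is a Proportional (P) controller.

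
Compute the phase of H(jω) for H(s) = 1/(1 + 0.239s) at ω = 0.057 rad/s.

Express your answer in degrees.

Phase = -arctan(ωτ) = -arctan(0.057 × 0.239) = -0.8°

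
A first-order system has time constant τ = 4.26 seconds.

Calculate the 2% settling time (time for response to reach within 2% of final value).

For first-order system, 2% settling time ≈ 4τ = 4 × 4.26 = 17.04 s.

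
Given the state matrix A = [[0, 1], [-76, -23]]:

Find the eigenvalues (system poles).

det(A - λI) = λ² - (-23)λ + 76 = (λ - (-19))(λ - (-4)). Eigenvalues: -19, -4.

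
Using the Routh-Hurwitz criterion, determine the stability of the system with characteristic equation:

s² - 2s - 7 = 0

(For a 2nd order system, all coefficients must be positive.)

Coefficients: 1, -2, -7. b=-2, c=-7 not positive, so system is unstable.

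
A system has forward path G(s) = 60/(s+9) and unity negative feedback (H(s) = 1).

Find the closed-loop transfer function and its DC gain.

T(s) = G/(1+GH) = [60/(s+9)] / [1 + 60/(s+9)] = 60/(s+9+60) = 60/(s+69). DC gain = 60/69 = 0.8696.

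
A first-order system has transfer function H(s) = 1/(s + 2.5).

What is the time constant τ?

For H(s) = 1/(s + 1/τ), the pole is at -1/τ = -2.5, so τ = 1/2.5 = 0.4 s.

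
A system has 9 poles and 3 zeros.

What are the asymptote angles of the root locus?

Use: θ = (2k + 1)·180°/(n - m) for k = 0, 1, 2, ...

n - m = 9 - 3 = 6. Angles: θk = (2k + 1)·180°/6 = 30°, 90°, 150°, 210°, 270°, 330°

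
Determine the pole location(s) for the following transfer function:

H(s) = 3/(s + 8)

Pole is where denominator = 0: s + 8 = 0, so s = -8.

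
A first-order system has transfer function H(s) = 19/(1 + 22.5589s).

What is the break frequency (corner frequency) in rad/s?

Corner frequency = 1/τ = 1/22.5589 = 0.044 rad/s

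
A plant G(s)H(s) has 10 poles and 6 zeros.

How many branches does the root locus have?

Root locus has n branches where n = number of poles = 10.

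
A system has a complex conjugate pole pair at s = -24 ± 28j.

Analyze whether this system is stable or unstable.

Real part of poles is -24 (< 0, left half-plane). Stable.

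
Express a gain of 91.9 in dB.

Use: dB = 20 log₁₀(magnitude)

dB = 20 log₁₀(91.9) = 39.3 dB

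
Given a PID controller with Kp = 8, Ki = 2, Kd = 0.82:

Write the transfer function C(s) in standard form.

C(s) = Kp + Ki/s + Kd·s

Substituting values: C(s) = 8 + 2/s + 0.82s = (0.82s² + 8s + 2)/s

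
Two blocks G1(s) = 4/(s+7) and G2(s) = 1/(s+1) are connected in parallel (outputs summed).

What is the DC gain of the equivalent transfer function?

Parallel: G_eq = G1 + G2. DC gain = G1(0) + G2(0) = 4/7 + 1/1 = 0.5714 + 1 = 1.5714.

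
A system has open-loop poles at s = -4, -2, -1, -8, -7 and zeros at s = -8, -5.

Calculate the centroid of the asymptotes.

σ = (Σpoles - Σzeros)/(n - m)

σ = (Σpoles - Σzeros)/(n - m) = (-22 - (-13))/(5 - 2) = -9/3 = -3.0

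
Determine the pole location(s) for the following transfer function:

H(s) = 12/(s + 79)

Pole is where denominator = 0: s + 79 = 0, so s = -79.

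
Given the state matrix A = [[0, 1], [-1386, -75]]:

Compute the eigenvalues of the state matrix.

det(A - λI) = λ² - (-75)λ + 1386 = (λ - (-33))(λ - (-42)). Eigenvalues: -33, -42.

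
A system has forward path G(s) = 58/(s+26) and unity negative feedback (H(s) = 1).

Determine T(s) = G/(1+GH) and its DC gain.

T(s) = G/(1+GH) = [58/(s+26)] / [1 + 58/(s+26)] = 58/(s+26+58) = 58/(s+84). DC gain = 58/84 = 0.6905.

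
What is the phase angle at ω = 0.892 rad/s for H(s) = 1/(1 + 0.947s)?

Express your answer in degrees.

Phase = -arctan(ωτ) = -arctan(0.892 × 0.947) = -40.2°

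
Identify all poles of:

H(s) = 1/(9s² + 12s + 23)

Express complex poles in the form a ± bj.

Discriminant = 12² - 4×9×23 = 144 - 828 = -684 < 0, so the poles are a complex conjugate pair s = (-12 ± j√684)/(2×9). Real part = -12/(2×9) = -12/18 ≈ -0.6667; imaginary part = ±√684/(2×9) ≈ 1.4530. Poles: s = -0.6667 ± 1.4530j.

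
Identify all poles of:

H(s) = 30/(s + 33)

Pole is where denominator = 0: s + 33 = 0, so s = -33.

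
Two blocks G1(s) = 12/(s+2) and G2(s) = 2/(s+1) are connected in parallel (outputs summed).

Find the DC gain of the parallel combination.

Parallel: G_eq = G1 + G2. DC gain = G1(0) + G2(0) = 12/2 + 2/1 = 6 + 2 = 8.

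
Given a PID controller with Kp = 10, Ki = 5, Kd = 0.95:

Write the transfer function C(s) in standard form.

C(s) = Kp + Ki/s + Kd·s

Substituting values: C(s) = 10 + 5/s + 0.95s = (0.95s² + 10s + 5)/s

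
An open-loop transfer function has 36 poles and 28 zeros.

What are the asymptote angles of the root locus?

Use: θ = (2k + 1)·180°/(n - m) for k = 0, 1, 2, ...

n - m = 36 - 28 = 8. Angles: θk = (2k + 1)·180°/8 = 22.5°, 67.5°, 112.5°, 157.5°, 202.5°, 247.5°, 292.5°, 337.5°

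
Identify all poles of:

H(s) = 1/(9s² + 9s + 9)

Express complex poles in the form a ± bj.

Discriminant = 9² - 4×9×9 = 81 - 324 = -243 < 0, so the poles are a complex conjugate pair s = (-9 ± j√243)/(2×9). Real part = -9/(2×9) = -9/18 = -0.5; imaginary part = ±√243/(2×9) ≈ 0.8660. Poles: s = -0.5 ± 0.8660j.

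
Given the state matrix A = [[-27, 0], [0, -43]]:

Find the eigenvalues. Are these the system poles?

For diagonal matrix, eigenvalues are diagonal entries: λ₁ = -27, λ₂ = -43. Eigenvalues of A = system poles.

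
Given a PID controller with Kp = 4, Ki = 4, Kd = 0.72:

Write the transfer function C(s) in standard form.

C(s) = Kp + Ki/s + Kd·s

Substituting values: C(s) = 4 + 4/s + 0.72s = (0.72s² + 4s + 4)/s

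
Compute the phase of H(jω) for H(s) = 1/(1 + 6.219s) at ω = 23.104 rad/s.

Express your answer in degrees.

Phase = -arctan(ωτ) = -arctan(23.104 × 6.219) = -89.6°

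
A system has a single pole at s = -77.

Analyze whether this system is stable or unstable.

Pole at s = -77 is in the left half-plane. Stable.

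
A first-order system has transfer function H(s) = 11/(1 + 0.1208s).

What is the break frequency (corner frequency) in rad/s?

Corner frequency = 1/τ = 1/0.1208 = 8.278 rad/s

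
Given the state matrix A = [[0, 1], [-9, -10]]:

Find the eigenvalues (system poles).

det(A - λI) = λ² - (-10)λ + 9 = (λ - (-9))(λ - (-1)). Eigenvalues: -9, -1.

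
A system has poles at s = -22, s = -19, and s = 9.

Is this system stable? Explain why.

Pole(s) at s = 9 are not in the left half-plane. System is unstable.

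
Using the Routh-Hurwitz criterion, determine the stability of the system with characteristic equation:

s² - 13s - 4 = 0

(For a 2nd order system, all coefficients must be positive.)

Coefficients: 1, -13, -4. b=-13, c=-4 not positive, so system is unstable.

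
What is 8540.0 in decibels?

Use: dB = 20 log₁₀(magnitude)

dB = 20 log₁₀(8540.0) = 78.6 dB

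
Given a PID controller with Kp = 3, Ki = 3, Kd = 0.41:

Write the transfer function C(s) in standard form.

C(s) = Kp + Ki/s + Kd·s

Substituting values: C(s) = 3 + 3/s + 0.41s = (0.41s² + 3s + 3)/s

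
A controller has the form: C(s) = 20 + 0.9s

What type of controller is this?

This is a Proportional-Derivative (PD) controller.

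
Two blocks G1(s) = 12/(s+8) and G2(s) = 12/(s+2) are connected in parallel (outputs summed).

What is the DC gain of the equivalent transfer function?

Parallel: G_eq = G1 + G2. DC gain = G1(0) + G2(0) = 12/8 + 12/2 = 1.5 + 6 = 7.5.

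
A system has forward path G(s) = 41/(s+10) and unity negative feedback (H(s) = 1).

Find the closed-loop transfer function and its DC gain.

T(s) = G/(1+GH) = [41/(s+10)] / [1 + 41/(s+10)] = 41/(s+10+41) = 41/(s+51). DC gain = 41/51 = 0.8039.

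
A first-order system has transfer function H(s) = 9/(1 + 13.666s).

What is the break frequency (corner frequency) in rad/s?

Corner frequency = 1/τ = 1/13.666 = 0.073 rad/s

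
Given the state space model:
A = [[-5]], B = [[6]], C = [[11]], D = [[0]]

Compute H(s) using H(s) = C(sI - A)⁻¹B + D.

(sI - A)⁻¹ = 1/(s + 5). H(s) = 11 × 6/(s + 5) + 0 = 66/(s + 5).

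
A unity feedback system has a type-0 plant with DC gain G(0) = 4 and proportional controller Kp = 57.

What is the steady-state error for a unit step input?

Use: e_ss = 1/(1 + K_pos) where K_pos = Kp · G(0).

K_pos = Kp · G(0) = 57 × 4 = 228. e_ss = 1/(1 + 228) = 0.0044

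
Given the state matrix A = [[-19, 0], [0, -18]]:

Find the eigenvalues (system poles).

For diagonal matrix, eigenvalues are diagonal entries: λ₁ = -19, λ₂ = -18.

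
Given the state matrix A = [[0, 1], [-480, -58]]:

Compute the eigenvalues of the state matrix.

det(A - λI) = λ² - (-58)λ + 480 = (λ - (-10))(λ - (-48)). Eigenvalues: -10, -48.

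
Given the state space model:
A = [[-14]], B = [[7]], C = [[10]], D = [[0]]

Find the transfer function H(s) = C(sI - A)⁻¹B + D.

(sI - A)⁻¹ = 1/(s + 14). H(s) = 10 × 7/(s + 14) + 0 = 70/(s + 14).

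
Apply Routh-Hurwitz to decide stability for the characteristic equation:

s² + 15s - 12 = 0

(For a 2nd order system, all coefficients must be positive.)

Coefficients: 1, 15, -12. c=-12 not positive, so system is unstable.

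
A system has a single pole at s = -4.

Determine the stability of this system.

Pole at s = -4 is in the left half-plane. Stable.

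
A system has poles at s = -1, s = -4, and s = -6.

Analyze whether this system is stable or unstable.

All poles are in the left half-plane. System is stable.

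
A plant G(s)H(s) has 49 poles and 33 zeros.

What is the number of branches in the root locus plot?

Root locus has n branches where n = number of poles = 49.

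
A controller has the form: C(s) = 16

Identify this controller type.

This is a Proportional (P) controller.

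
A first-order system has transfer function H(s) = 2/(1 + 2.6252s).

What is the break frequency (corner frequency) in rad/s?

Corner frequency = 1/τ = 1/2.6252 = 0.381 rad/s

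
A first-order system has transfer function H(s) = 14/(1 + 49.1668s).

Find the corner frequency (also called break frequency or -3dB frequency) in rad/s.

Corner frequency = 1/τ = 1/49.1668 = 0.02 rad/s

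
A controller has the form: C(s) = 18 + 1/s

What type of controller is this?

This is a Proportional-Integral (PI) controller.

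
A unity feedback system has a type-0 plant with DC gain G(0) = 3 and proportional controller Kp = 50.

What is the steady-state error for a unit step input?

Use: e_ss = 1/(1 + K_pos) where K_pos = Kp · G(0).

K_pos = Kp · G(0) = 50 × 3 = 150. e_ss = 1/(1 + 150) = 0.0066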